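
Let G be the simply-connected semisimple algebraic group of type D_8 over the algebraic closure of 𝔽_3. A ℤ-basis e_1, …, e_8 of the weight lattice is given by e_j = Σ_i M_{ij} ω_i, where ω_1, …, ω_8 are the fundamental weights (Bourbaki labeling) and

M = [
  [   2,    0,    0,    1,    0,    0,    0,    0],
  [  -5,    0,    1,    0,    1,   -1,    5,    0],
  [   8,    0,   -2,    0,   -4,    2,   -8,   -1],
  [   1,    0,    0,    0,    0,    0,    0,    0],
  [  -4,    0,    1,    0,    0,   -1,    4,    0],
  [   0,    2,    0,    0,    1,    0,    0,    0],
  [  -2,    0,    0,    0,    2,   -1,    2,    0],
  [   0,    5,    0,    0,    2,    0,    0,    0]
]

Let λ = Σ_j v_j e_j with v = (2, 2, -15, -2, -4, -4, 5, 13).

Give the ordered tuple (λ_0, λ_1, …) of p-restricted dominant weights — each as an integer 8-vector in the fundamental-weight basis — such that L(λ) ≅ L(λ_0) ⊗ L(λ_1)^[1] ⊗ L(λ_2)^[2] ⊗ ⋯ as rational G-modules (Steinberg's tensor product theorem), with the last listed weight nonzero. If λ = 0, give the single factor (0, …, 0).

ω-coordinates c = M·v, v = (2, 2, -15, -2, -4, -4, 5, 13):
  c_1 = 2*2 + 0*2 + 0*-15 + 1*-2 + 0*-4 + 0*-4 + 0*5 + 0*13 = 2
  c_2 = -5*2 + 0*2 + 1*-15 + 0*-2 + 1*-4 + -1*-4 + 5*5 + 0*13 = 0
  c_3 = 8*2 + 0*2 + -2*-15 + 0*-2 + -4*-4 + 2*-4 + -8*5 + -1*13 = 1
  c_4 = 1*2 + 0*2 + 0*-15 + 0*-2 + 0*-4 + 0*-4 + 0*5 + 0*13 = 2
  c_5 = -4*2 + 0*2 + 1*-15 + 0*-2 + 0*-4 + -1*-4 + 4*5 + 0*13 = 1
  c_6 = 0*2 + 2*2 + 0*-15 + 0*-2 + 1*-4 + 0*-4 + 0*5 + 0*13 = 0
  c_7 = -2*2 + 0*2 + 0*-15 + 0*-2 + 2*-4 + -1*-4 + 2*5 + 0*13 = 2
  c_8 = 0*2 + 5*2 + 0*-15 + 0*-2 + 2*-4 + 0*-4 + 0*5 + 0*13 = 2
Expand coordinatewise in base 3:
  c_1 = 2 = 2·3^0
  c_2 = 0
  c_3 = 1 = 1·3^0
  c_4 = 2 = 2·3^0
  c_5 = 1 = 1·3^0
  c_6 = 0
  c_7 = 2 = 2·3^0
  c_8 = 2 = 2·3^0
Factor λ_0 = (2, 0, 1, 2, 1, 0, 2, 2)

((2, 0, 1, 2, 1, 0, 2, 2),)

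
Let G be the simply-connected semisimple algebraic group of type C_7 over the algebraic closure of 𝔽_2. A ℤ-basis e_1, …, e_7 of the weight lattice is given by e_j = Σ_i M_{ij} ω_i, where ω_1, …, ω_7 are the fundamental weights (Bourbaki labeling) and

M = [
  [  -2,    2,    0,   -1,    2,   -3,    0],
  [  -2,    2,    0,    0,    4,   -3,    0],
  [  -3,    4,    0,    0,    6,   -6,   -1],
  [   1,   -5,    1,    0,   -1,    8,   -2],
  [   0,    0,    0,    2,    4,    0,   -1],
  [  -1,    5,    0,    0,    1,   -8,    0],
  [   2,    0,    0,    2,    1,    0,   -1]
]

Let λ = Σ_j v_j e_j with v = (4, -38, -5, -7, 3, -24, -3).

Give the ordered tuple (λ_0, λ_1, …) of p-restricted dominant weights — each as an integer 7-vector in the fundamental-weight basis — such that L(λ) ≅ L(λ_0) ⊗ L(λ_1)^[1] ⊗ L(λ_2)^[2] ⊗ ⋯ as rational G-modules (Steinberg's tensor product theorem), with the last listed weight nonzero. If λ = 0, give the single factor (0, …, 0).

((1, 0, 1, 0, 1, 1, 0),)

Converting to the ω-basis (c_i = row i of M dotted with v = (4, -38, -5, -7, 3, -24, -3)):
  c_1 = -2*4 + 2*-38 + 0*-5 + -1*-7 + 2*3 + -3*-24 + 0*-3 = 1
  c_2 = -2*4 + 2*-38 + 0*-5 + 0*-7 + 4*3 + -3*-24 + 0*-3 = 0
  c_3 = -3*4 + 4*-38 + 0*-5 + 0*-7 + 6*3 + -6*-24 + -1*-3 = 1
  c_4 = 1*4 + -5*-38 + 1*-5 + 0*-7 + -1*3 + 8*-24 + -2*-3 = 0
  c_5 = 0*4 + 0*-38 + 0*-5 + 2*-7 + 4*3 + 0*-24 + -1*-3 = 1
  c_6 = -1*4 + 5*-38 + 0*-5 + 0*-7 + 1*3 + -8*-24 + 0*-3 = 1
  c_7 = 2*4 + 0*-38 + 0*-5 + 2*-7 + 1*3 + 0*-24 + -1*-3 = 0
Base-2 expansion of each c_i:
  c_1 = 1 = 1·2^0
  c_2 = 0
  c_3 = 1 = 1·2^0
  c_4 = 0
  c_5 = 1 = 1·2^0
  c_6 = 1 = 1·2^0
  c_7 = 0
Factor λ_0 = (1, 0, 1, 0, 1, 1, 0)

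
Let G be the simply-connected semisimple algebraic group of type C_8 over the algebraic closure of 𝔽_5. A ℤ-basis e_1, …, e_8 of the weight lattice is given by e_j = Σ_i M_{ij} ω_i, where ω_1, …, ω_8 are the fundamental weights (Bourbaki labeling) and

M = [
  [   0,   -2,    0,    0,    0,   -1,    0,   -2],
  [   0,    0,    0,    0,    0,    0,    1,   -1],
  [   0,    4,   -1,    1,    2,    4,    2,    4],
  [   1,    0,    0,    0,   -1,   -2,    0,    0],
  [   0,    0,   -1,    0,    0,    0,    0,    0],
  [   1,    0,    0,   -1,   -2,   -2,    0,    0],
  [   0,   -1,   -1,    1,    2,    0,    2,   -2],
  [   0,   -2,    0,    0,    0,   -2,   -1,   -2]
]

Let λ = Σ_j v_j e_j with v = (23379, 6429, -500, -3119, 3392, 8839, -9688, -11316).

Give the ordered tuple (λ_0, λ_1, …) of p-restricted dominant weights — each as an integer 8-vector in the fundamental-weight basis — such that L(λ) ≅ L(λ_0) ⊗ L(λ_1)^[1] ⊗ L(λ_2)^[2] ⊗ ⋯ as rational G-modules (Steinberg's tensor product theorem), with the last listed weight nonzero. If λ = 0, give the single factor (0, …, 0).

Change of basis e → ω: c = M·v where v = (23379, 6429, -500, -3119, 3392, 8839, -9688, -11316):
  c_1 = 0*23379 + -2*6429 + 0*-500 + 0*-3119 + 0*3392 + -1*8839 + 0*-9688 + -2*-11316 = 935
  c_2 = 0*23379 + 0*6429 + 0*-500 + 0*-3119 + 0*3392 + 0*8839 + 1*-9688 + -1*-11316 = 1628
  c_3 = 0*23379 + 4*6429 + -1*-500 + 1*-3119 + 2*3392 + 4*8839 + 2*-9688 + 4*-11316 = 597
  c_4 = 1*23379 + 0*6429 + 0*-500 + 0*-3119 + -1*3392 + -2*8839 + 0*-9688 + 0*-11316 = 2309
  c_5 = 0*23379 + 0*6429 + -1*-500 + 0*-3119 + 0*3392 + 0*8839 + 0*-9688 + 0*-11316 = 500
  c_6 = 1*23379 + 0*6429 + 0*-500 + -1*-3119 + -2*3392 + -2*8839 + 0*-9688 + 0*-11316 = 2036
  c_7 = 0*23379 + -1*6429 + -1*-500 + 1*-3119 + 2*3392 + 0*8839 + 2*-9688 + -2*-11316 = 992
  c_8 = 0*23379 + -2*6429 + 0*-500 + 0*-3119 + 0*3392 + -2*8839 + -1*-9688 + -2*-11316 = 1784
Writing each c_i in base p = 5:
  c_1 = 935 = 0·5^0 + 2·5^1 + 2·5^2 + 2·5^3 + 1·5^4
  c_2 = 1628 = 3·5^0 + 0·5^1 + 0·5^2 + 3·5^3 + 2·5^4
  c_3 = 597 = 2·5^0 + 4·5^1 + 3·5^2 + 4·5^3
  c_4 = 2309 = 4·5^0 + 1·5^1 + 2·5^2 + 3·5^3 + 3·5^4
  c_5 = 500 = 0·5^0 + 0·5^1 + 0·5^2 + 4·5^3
  c_6 = 2036 = 1·5^0 + 2·5^1 + 1·5^2 + 1·5^3 + 3·5^4
  c_7 = 992 = 2·5^0 + 3·5^1 + 4·5^2 + 2·5^3 + 1·5^4
  c_8 = 1784 = 4·5^0 + 1·5^1 + 1·5^2 + 4·5^3 + 2·5^4
λ_0 = (0, 3, 2, 4, 0, 1, 2, 4)
λ_1 = (2, 0, 4, 1, 0, 2, 3, 1)
λ_2 = (2, 0, 3, 2, 0, 1, 4, 1)
λ_3 = (2, 3, 4, 3, 4, 1, 2, 4)
λ_4 = (1, 2, 0, 3, 0, 3, 1, 2)

((0, 3, 2, 4, 0, 1, 2, 4), (2, 0, 4, 1, 0, 2, 3, 1), (2, 0, 3, 2, 0, 1, 4, 1), (2, 3, 4, 3, 4, 1, 2, 4), (1, 2, 0, 3, 0, 3, 1, 2))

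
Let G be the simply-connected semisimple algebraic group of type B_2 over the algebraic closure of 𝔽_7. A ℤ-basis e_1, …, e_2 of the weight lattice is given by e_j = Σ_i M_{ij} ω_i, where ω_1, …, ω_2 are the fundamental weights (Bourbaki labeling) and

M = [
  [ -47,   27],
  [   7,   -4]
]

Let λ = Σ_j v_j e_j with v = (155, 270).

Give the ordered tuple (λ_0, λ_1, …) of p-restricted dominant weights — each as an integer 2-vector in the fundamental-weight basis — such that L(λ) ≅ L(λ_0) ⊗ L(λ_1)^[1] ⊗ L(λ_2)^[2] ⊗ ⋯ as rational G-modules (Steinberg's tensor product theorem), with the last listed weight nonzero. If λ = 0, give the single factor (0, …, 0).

((5, 5),)

Change of basis e → ω: c = M·v where v = (155, 270):
  c_1 = (-47)·(155) + 27·270 = 5
  c_2 = 7·155 + (-4)·(270) = 5
Expand coordinatewise in base 7:
  c_1 = 5 = 5·7^0
  c_2 = 5 = 5·7^0
Factor λ_0 = (5, 5)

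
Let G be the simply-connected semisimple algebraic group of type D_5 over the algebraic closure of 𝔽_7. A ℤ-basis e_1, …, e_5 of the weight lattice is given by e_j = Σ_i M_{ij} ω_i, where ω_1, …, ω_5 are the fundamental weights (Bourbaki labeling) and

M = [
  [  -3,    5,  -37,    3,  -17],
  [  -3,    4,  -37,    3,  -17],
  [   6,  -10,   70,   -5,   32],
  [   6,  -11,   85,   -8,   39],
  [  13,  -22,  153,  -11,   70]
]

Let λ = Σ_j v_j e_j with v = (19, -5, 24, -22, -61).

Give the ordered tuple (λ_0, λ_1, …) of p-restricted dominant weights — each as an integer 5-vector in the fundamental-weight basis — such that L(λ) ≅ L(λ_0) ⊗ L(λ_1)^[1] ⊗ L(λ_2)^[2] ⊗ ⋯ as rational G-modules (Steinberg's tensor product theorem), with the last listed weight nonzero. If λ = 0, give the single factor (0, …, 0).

Converting to the ω-basis (c_i = row i of M dotted with v = (19, -5, 24, -22, -61)):
  c_1 = -3*19 + 5*-5 + -37*24 + 3*-22 + -17*-61 = 1
  c_2 = -3*19 + 4*-5 + -37*24 + 3*-22 + -17*-61 = 6
  c_3 = 6*19 + -10*-5 + 70*24 + -5*-22 + 32*-61 = 2
  c_4 = 6*19 + -11*-5 + 85*24 + -8*-22 + 39*-61 = 6
  c_5 = 13*19 + -22*-5 + 153*24 + -11*-22 + 70*-61 = 1
Expand coordinatewise in base 7:
  c_1 = 1 = 1·7^0
  c_2 = 6 = 6·7^0
  c_3 = 2 = 2·7^0
  c_4 = 6 = 6·7^0
  c_5 = 1 = 1·7^0
Factor λ_0 = (1, 6, 2, 6, 1)

((1, 6, 2, 6, 1),)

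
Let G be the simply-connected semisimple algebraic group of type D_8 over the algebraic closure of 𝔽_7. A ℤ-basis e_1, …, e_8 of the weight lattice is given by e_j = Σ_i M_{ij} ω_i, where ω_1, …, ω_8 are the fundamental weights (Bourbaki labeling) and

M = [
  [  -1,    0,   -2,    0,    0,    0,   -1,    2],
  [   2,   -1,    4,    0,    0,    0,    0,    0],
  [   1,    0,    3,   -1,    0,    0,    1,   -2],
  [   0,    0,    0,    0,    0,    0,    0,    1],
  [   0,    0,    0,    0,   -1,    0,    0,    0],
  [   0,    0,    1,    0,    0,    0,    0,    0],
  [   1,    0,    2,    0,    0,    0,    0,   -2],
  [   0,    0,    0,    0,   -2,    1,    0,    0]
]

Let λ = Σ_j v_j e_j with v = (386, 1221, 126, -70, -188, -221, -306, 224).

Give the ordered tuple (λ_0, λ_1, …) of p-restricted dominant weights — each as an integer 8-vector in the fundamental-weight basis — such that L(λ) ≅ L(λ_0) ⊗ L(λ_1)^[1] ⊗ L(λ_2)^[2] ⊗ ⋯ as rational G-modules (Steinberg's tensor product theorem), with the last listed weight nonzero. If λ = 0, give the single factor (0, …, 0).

((4, 6, 3, 0, 6, 0, 1, 1), (2, 0, 4, 4, 5, 4, 6, 1), (2, 1, 1, 4, 3, 2, 3, 3))

Converting to the ω-basis (c_i = row i of M dotted with v = (386, 1221, 126, -70, -188, -221, -306, 224)):
  c_1 = (-1)·(386) + 0·1221 + (-2)·(126) + (0)·(-70) + (0)·(-188) + (0)·(-221) + (-1)·(-306) + 2·224 = 116
  c_2 = 2·386 + (-1)·(1221) + 4·126 + (0)·(-70) + (0)·(-188) + (0)·(-221) + (0)·(-306) + 0·224 = 55
  c_3 = 1·386 + 0·1221 + 3·126 + (-1)·(-70) + (0)·(-188) + (0)·(-221) + (1)·(-306) + (-2)·(224) = 80
  c_4 = 0·386 + 0·1221 + 0·126 + (0)·(-70) + (0)·(-188) + (0)·(-221) + (0)·(-306) + 1·224 = 224
  c_5 = 0·386 + 0·1221 + 0·126 + (0)·(-70) + (-1)·(-188) + (0)·(-221) + (0)·(-306) + 0·224 = 188
  c_6 = 0·386 + 0·1221 + 1·126 + (0)·(-70) + (0)·(-188) + (0)·(-221) + (0)·(-306) + 0·224 = 126
  c_7 = 1·386 + 0·1221 + 2·126 + (0)·(-70) + (0)·(-188) + (0)·(-221) + (0)·(-306) + (-2)·(224) = 190
  c_8 = 0·386 + 0·1221 + 0·126 + (0)·(-70) + (-2)·(-188) + (1)·(-221) + (0)·(-306) + 0·224 = 155
Base-7 expansion of each c_i:
  c_1 = 116 = 4·7^0 + 2·7^1 + 2·7^2
  c_2 = 55 = 6·7^0 + 0·7^1 + 1·7^2
  c_3 = 80 = 3·7^0 + 4·7^1 + 1·7^2
  c_4 = 224 = 0·7^0 + 4·7^1 + 4·7^2
  c_5 = 188 = 6·7^0 + 5·7^1 + 3·7^2
  c_6 = 126 = 0·7^0 + 4·7^1 + 2·7^2
  c_7 = 190 = 1·7^0 + 6·7^1 + 3·7^2
  c_8 = 155 = 1·7^0 + 1·7^1 + 3·7^2
λ_0 = (4, 6, 3, 0, 6, 0, 1, 1)
λ_1 = (2, 0, 4, 4, 5, 4, 6, 1)
λ_2 = (2, 1, 1, 4, 3, 2, 3, 3)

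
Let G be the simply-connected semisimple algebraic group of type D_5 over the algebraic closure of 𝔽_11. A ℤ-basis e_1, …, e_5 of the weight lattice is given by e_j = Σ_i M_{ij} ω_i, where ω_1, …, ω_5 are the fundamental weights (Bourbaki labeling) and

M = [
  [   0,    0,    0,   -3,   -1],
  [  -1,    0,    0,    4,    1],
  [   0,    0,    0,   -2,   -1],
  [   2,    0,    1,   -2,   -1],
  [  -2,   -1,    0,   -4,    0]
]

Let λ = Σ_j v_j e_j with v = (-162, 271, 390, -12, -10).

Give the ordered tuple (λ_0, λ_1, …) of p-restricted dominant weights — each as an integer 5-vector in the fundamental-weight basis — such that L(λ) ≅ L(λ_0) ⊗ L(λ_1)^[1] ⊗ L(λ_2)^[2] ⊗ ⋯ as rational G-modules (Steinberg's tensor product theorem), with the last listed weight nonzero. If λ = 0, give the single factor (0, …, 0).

Change of basis e → ω: c = M·v where v = (-162, 271, 390, -12, -10):
  c_1 = (0)·(-162) + (0)·(271) + (0)·(390) + (-3)·(-12) + (-1)·(-10) = 46
  c_2 = (-1)·(-162) + (0)·(271) + (0)·(390) + (4)·(-12) + (1)·(-10) = 104
  c_3 = (0)·(-162) + (0)·(271) + (0)·(390) + (-2)·(-12) + (-1)·(-10) = 34
  c_4 = (2)·(-162) + (0)·(271) + (1)·(390) + (-2)·(-12) + (-1)·(-10) = 100
  c_5 = (-2)·(-162) + (-1)·(271) + (0)·(390) + (-4)·(-12) + (0)·(-10) = 101
p = 11; digits c_i = Σ_j d_{ij}·11^j, 0 ≤ d_{ij} < 11:
  c_1 = 46 = 2·11^0 + 4·11^1
  c_2 = 104 = 5·11^0 + 9·11^1
  c_3 = 34 = 1·11^0 + 3·11^1
  c_4 = 100 = 1·11^0 + 9·11^1
  c_5 = 101 = 2·11^0 + 9·11^1
p-restricted factor λ_0 = (2, 5, 1, 1, 2)
p-restricted factor λ_1 = (4, 9, 3, 9, 9)

((2, 5, 1, 1, 2), (4, 9, 3, 9, 9))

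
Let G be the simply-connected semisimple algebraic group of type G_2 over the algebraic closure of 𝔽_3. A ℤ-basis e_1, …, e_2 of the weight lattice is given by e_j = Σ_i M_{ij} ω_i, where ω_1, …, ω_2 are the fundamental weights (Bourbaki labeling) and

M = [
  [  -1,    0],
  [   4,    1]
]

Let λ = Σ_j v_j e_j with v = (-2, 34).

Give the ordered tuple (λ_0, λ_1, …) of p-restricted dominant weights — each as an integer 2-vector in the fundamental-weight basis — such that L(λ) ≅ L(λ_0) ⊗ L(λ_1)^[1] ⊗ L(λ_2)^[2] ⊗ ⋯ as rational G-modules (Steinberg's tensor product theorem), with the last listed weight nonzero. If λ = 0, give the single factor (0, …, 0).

((2, 2), (0, 2), (0, 2))

Converting to the ω-basis (c_i = row i of M dotted with v = (-2, 34)):
  c_1 = (-1)·(-2) + (0)·(34) = 2
  c_2 = (4)·(-2) + (1)·(34) = 26
Writing each c_i in base p = 3:
  c_1 = 2 = 2·3^0
  c_2 = 26 = 2·3^0 + 2·3^1 + 2·3^2
p-restricted factor λ_0 = (2, 2)
p-restricted factor λ_1 = (0, 2)
p-restricted factor λ_2 = (0, 2)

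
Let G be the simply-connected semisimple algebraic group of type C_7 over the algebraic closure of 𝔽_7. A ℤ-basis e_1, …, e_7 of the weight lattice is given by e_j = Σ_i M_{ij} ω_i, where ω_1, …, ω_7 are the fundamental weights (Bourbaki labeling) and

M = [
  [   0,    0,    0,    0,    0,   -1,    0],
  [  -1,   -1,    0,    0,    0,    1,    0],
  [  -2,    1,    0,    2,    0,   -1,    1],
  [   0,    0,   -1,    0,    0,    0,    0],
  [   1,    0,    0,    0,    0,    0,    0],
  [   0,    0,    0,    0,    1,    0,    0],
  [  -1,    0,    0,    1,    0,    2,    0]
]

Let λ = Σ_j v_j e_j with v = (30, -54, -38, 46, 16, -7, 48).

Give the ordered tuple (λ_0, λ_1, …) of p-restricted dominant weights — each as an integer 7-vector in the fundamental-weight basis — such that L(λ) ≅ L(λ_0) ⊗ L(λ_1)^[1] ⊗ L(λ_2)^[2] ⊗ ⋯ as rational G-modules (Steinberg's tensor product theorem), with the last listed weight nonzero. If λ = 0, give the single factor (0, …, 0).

In the fundamental-weight basis, λ has coordinates c = M·v (v = (30, -54, -38, 46, 16, -7, 48)):
  c_1 = (0)·(30) + (0)·(-54) + (0)·(-38) + (0)·(46) + (0)·(16) + (-1)·(-7) + (0)·(48) = 7
  c_2 = (-1)·(30) + (-1)·(-54) + (0)·(-38) + (0)·(46) + (0)·(16) + (1)·(-7) + (0)·(48) = 17
  c_3 = (-2)·(30) + (1)·(-54) + (0)·(-38) + (2)·(46) + (0)·(16) + (-1)·(-7) + (1)·(48) = 33
  c_4 = (0)·(30) + (0)·(-54) + (-1)·(-38) + (0)·(46) + (0)·(16) + (0)·(-7) + (0)·(48) = 38
  c_5 = (1)·(30) + (0)·(-54) + (0)·(-38) + (0)·(46) + (0)·(16) + (0)·(-7) + (0)·(48) = 30
  c_6 = (0)·(30) + (0)·(-54) + (0)·(-38) + (0)·(46) + (1)·(16) + (0)·(-7) + (0)·(48) = 16
  c_7 = (-1)·(30) + (0)·(-54) + (0)·(-38) + (1)·(46) + (0)·(16) + (2)·(-7) + (0)·(48) = 2
Writing each c_i in base p = 7:
  c_1 = 7 = 0·7^0 + 1·7^1
  c_2 = 17 = 3·7^0 + 2·7^1
  c_3 = 33 = 5·7^0 + 4·7^1
  c_4 = 38 = 3·7^0 + 5·7^1
  c_5 = 30 = 2·7^0 + 4·7^1
  c_6 = 16 = 2·7^0 + 2·7^1
  c_7 = 2 = 2·7^0
λ_0 = (0, 3, 5, 3, 2, 2, 2)
λ_1 = (1, 2, 4, 5, 4, 2, 0)

((0, 3, 5, 3, 2, 2, 2), (1, 2, 4, 5, 4, 2, 0))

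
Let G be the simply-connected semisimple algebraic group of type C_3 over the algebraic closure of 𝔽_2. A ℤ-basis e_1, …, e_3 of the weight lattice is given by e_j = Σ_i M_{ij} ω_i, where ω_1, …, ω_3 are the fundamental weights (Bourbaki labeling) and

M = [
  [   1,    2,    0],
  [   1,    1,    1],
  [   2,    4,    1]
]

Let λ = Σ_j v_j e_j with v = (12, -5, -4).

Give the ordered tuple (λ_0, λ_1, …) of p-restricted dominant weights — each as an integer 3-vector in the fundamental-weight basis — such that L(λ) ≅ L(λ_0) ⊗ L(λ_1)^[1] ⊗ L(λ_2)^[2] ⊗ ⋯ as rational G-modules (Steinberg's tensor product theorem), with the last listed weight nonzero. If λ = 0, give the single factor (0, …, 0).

Change of basis e → ω: c = M·v where v = (12, -5, -4):
  c_1 = (1)·(12) + (2)·(-5) + (0)·(-4) = 2
  c_2 = (1)·(12) + (1)·(-5) + (1)·(-4) = 3
  c_3 = (2)·(12) + (4)·(-5) + (1)·(-4) = 0
Base-2 expansion of each c_i:
  c_1 = 2 = 0·2^0 + 1·2^1
  c_2 = 3 = 1·2^0 + 1·2^1
  c_3 = 0
Factor λ_0 = (0, 1, 0)
Factor λ_1 = (1, 1, 0)

((0, 1, 0), (1, 1, 0))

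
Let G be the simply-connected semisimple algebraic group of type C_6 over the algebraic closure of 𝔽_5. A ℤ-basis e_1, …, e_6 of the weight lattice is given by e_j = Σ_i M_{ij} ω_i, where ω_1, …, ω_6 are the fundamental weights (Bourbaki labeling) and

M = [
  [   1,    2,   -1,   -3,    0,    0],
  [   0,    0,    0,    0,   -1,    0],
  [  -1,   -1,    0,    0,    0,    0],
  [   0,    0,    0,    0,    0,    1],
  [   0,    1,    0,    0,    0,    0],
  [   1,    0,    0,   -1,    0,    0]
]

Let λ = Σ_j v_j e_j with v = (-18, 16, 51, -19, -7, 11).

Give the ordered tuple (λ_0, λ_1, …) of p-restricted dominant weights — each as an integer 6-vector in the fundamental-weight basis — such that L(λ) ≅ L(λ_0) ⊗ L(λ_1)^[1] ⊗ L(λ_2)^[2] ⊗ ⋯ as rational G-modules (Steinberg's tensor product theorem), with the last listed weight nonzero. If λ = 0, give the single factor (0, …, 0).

In the fundamental-weight basis, λ has coordinates c = M·v (v = (-18, 16, 51, -19, -7, 11)):
  c_1 = 1*-18 + 2*16 + -1*51 + -3*-19 + 0*-7 + 0*11 = 20
  c_2 = 0*-18 + 0*16 + 0*51 + 0*-19 + -1*-7 + 0*11 = 7
  c_3 = -1*-18 + -1*16 + 0*51 + 0*-19 + 0*-7 + 0*11 = 2
  c_4 = 0*-18 + 0*16 + 0*51 + 0*-19 + 0*-7 + 1*11 = 11
  c_5 = 0*-18 + 1*16 + 0*51 + 0*-19 + 0*-7 + 0*11 = 16
  c_6 = 1*-18 + 0*16 + 0*51 + -1*-19 + 0*-7 + 0*11 = 1
p = 5; digits c_i = Σ_j d_{ij}·5^j, 0 ≤ d_{ij} < 5:
  c_1 = 20 = 0·5^0 + 4·5^1
  c_2 = 7 = 2·5^0 + 1·5^1
  c_3 = 2 = 2·5^0
  c_4 = 11 = 1·5^0 + 2·5^1
  c_5 = 16 = 1·5^0 + 3·5^1
  c_6 = 1 = 1·5^0
p-restricted factor λ_0 = (0, 2, 2, 1, 1, 1)
p-restricted factor λ_1 = (4, 1, 0, 2, 3, 0)

((0, 2, 2, 1, 1, 1), (4, 1, 0, 2, 3, 0))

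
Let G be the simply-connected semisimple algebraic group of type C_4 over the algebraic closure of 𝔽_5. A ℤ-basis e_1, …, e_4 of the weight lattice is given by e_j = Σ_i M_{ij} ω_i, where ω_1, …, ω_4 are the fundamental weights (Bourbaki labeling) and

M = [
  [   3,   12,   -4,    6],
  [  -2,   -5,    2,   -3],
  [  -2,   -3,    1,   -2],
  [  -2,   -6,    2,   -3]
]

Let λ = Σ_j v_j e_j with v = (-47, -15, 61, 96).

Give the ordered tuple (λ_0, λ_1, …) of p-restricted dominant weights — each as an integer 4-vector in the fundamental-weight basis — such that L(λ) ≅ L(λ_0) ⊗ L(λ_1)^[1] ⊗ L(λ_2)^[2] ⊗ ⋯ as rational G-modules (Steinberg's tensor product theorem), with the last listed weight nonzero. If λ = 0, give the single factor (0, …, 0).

ω-coordinates c = M·v, v = (-47, -15, 61, 96):
  c_1 = (3)·(-47) + (12)·(-15) + (-4)·(61) + (6)·(96) = 11
  c_2 = (-2)·(-47) + (-5)·(-15) + (2)·(61) + (-3)·(96) = 3
  c_3 = (-2)·(-47) + (-3)·(-15) + (1)·(61) + (-2)·(96) = 8
  c_4 = (-2)·(-47) + (-6)·(-15) + (2)·(61) + (-3)·(96) = 18
p = 5; digits c_i = Σ_j d_{ij}·5^j, 0 ≤ d_{ij} < 5:
  c_1 = 11 = 1·5^0 + 2·5^1
  c_2 = 3 = 3·5^0
  c_3 = 8 = 3·5^0 + 1·5^1
  c_4 = 18 = 3·5^0 + 3·5^1
p-restricted factor λ_0 = (1, 3, 3, 3)
p-restricted factor λ_1 = (2, 0, 1, 3)

((1, 3, 3, 3), (2, 0, 1, 3))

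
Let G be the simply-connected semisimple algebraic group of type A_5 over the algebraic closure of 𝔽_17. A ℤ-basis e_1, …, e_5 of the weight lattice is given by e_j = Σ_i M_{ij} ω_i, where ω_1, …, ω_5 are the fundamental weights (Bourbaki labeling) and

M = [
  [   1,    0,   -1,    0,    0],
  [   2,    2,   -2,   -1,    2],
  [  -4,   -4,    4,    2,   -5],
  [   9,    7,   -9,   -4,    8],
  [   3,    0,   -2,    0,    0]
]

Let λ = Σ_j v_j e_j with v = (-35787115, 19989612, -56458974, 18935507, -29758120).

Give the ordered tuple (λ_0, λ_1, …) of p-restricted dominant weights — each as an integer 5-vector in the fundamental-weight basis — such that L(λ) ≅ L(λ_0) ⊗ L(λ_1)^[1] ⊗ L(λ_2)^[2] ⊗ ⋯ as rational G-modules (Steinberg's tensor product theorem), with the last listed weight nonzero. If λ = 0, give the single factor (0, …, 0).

((12, 14, 0, 8, 0), (15, 15, 7, 7, 0), (9, 6, 3, 8, 0), (8, 6, 9, 11, 9), (9, 0, 15, 9, 15), (14, 2, 16, 8, 3))

Converting to the ω-basis (c_i = row i of M dotted with v = (-35787115, 19989612, -56458974, 18935507, -29758120)):
  c_1 = (1)·(-35787115) + 0·19989612 + (-1)·(-56458974) + 0·18935507 + (0)·(-29758120) = 20671859
  c_2 = (2)·(-35787115) + 2·19989612 + (-2)·(-56458974) + (-1)·(18935507) + (2)·(-29758120) = 2871195
  c_3 = (-4)·(-35787115) + (-4)·(19989612) + (4)·(-56458974) + 2·18935507 + (-5)·(-29758120) = 24015730
  c_4 = (9)·(-35787115) + 7·19989612 + (-9)·(-56458974) + (-4)·(18935507) + (8)·(-29758120) = 12167027
  c_5 = (3)·(-35787115) + 0·19989612 + (-2)·(-56458974) + 0·18935507 + (0)·(-29758120) = 5556603
p = 17; digits c_i = Σ_j d_{ij}·17^j, 0 ≤ d_{ij} < 17:
  c_1 = 20671859 = 12·17^0 + 15·17^1 + 9·17^2 + 8·17^3 + 9·17^4 + 14·17^5
  c_2 = 2871195 = 14·17^0 + 15·17^1 + 6·17^2 + 6·17^3 + 0·17^4 + 2·17^5
  c_3 = 24015730 = 0·17^0 + 7·17^1 + 3·17^2 + 9·17^3 + 15·17^4 + 16·17^5
  c_4 = 12167027 = 8·17^0 + 7·17^1 + 8·17^2 + 11·17^3 + 9·17^4 + 8·17^5
  c_5 = 5556603 = 0·17^0 + 0·17^1 + 0·17^2 + 9·17^3 + 15·17^4 + 3·17^5
Factor λ_0 = (12, 14, 0, 8, 0)
Factor λ_1 = (15, 15, 7, 7, 0)
Factor λ_2 = (9, 6, 3, 8, 0)
Factor λ_3 = (8, 6, 9, 11, 9)
Factor λ_4 = (9, 0, 15, 9, 15)
Factor λ_5 = (14, 2, 16, 8, 3)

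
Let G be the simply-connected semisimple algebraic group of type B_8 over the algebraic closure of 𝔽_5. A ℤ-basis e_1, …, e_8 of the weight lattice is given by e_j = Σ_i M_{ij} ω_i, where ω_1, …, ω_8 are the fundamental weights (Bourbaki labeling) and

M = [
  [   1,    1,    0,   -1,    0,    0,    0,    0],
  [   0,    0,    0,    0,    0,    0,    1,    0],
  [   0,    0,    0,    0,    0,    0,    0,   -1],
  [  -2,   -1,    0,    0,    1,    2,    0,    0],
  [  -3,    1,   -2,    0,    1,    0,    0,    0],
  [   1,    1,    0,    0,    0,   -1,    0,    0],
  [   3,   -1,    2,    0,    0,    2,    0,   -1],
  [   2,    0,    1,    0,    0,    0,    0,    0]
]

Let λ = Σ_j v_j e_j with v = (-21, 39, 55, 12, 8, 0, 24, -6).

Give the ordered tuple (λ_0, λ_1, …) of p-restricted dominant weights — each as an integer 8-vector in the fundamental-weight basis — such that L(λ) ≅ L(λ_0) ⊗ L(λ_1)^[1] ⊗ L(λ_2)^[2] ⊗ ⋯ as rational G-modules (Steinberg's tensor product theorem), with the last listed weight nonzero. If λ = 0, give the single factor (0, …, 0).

((1, 4, 1, 1, 0, 3, 4, 3), (1, 4, 1, 2, 0, 3, 2, 2))

In the fundamental-weight basis, λ has coordinates c = M·v (v = (-21, 39, 55, 12, 8, 0, 24, -6)):
  c_1 = 1*-21 + 1*39 + 0*55 + -1*12 + 0*8 + 0*0 + 0*24 + 0*-6 = 6
  c_2 = 0*-21 + 0*39 + 0*55 + 0*12 + 0*8 + 0*0 + 1*24 + 0*-6 = 24
  c_3 = 0*-21 + 0*39 + 0*55 + 0*12 + 0*8 + 0*0 + 0*24 + -1*-6 = 6
  c_4 = -2*-21 + -1*39 + 0*55 + 0*12 + 1*8 + 2*0 + 0*24 + 0*-6 = 11
  c_5 = -3*-21 + 1*39 + -2*55 + 0*12 + 1*8 + 0*0 + 0*24 + 0*-6 = 0
  c_6 = 1*-21 + 1*39 + 0*55 + 0*12 + 0*8 + -1*0 + 0*24 + 0*-6 = 18
  c_7 = 3*-21 + -1*39 + 2*55 + 0*12 + 0*8 + 2*0 + 0*24 + -1*-6 = 14
  c_8 = 2*-21 + 0*39 + 1*55 + 0*12 + 0*8 + 0*0 + 0*24 + 0*-6 = 13
Base-5 expansion of each c_i:
  c_1 = 6 = 1·5^0 + 1·5^1
  c_2 = 24 = 4·5^0 + 4·5^1
  c_3 = 6 = 1·5^0 + 1·5^1
  c_4 = 11 = 1·5^0 + 2·5^1
  c_5 = 0
  c_6 = 18 = 3·5^0 + 3·5^1
  c_7 = 14 = 4·5^0 + 2·5^1
  c_8 = 13 = 3·5^0 + 2·5^1
p-restricted factor λ_0 = (1, 4, 1, 1, 0, 3, 4, 3)
p-restricted factor λ_1 = (1, 4, 1, 2, 0, 3, 2, 2)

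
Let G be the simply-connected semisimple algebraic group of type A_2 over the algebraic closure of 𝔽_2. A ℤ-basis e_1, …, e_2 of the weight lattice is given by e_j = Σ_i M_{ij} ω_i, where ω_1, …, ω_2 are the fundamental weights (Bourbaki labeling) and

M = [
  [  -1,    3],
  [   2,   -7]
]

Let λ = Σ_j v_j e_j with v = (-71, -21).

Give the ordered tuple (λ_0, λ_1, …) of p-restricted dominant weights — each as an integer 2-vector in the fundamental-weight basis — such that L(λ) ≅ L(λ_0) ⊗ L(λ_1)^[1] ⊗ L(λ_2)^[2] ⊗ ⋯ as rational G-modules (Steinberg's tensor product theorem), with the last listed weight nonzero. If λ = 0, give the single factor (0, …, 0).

Compute c_i = Σ_j M_{ij} v_j with v = (-71, -21):
  c_1 = (-1)·(-71) + (3)·(-21) = 8
  c_2 = (2)·(-71) + (-7)·(-21) = 5
Writing each c_i in base p = 2:
  c_1 = 8 = 0·2^0 + 0·2^1 + 0·2^2 + 1·2^3
  c_2 = 5 = 1·2^0 + 0·2^1 + 1·2^2
p-restricted factor λ_0 = (0, 1)
p-restricted factor λ_1 = (0, 0)
p-restricted factor λ_2 = (0, 1)
p-restricted factor λ_3 = (1, 0)

((0, 1), (0, 0), (0, 1), (1, 0))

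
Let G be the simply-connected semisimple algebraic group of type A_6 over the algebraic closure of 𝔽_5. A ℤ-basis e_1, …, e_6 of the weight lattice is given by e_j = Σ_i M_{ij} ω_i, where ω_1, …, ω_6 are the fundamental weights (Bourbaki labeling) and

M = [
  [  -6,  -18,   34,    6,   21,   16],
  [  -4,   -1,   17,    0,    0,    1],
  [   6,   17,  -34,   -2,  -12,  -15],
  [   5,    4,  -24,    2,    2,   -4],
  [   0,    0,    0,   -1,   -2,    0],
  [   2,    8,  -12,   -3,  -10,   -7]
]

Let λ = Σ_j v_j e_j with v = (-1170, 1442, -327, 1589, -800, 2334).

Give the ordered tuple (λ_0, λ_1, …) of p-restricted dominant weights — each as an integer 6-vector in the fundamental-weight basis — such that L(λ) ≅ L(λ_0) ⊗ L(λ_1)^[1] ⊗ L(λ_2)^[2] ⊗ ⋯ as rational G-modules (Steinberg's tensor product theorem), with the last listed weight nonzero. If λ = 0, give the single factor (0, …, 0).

((4, 3, 4, 3, 1, 0), (4, 2, 4, 1, 2, 3))

Change of basis e → ω: c = M·v where v = (-1170, 1442, -327, 1589, -800, 2334):
  c_1 = (-6)·(-1170) + (-18)·(1442) + (34)·(-327) + (6)·(1589) + (21)·(-800) + (16)·(2334) = 24
  c_2 = (-4)·(-1170) + (-1)·(1442) + (17)·(-327) + (0)·(1589) + (0)·(-800) + (1)·(2334) = 13
  c_3 = (6)·(-1170) + (17)·(1442) + (-34)·(-327) + (-2)·(1589) + (-12)·(-800) + (-15)·(2334) = 24
  c_4 = (5)·(-1170) + (4)·(1442) + (-24)·(-327) + (2)·(1589) + (2)·(-800) + (-4)·(2334) = 8
  c_5 = (0)·(-1170) + (0)·(1442) + (0)·(-327) + (-1)·(1589) + (-2)·(-800) + (0)·(2334) = 11
  c_6 = (2)·(-1170) + (8)·(1442) + (-12)·(-327) + (-3)·(1589) + (-10)·(-800) + (-7)·(2334) = 15
Expand coordinatewise in base 5:
  c_1 = 24 = 4·5^0 + 4·5^1
  c_2 = 13 = 3·5^0 + 2·5^1
  c_3 = 24 = 4·5^0 + 4·5^1
  c_4 = 8 = 3·5^0 + 1·5^1
  c_5 = 11 = 1·5^0 + 2·5^1
  c_6 = 15 = 0·5^0 + 3·5^1
λ_0 = (4, 3, 4, 3, 1, 0)
λ_1 = (4, 2, 4, 1, 2, 3)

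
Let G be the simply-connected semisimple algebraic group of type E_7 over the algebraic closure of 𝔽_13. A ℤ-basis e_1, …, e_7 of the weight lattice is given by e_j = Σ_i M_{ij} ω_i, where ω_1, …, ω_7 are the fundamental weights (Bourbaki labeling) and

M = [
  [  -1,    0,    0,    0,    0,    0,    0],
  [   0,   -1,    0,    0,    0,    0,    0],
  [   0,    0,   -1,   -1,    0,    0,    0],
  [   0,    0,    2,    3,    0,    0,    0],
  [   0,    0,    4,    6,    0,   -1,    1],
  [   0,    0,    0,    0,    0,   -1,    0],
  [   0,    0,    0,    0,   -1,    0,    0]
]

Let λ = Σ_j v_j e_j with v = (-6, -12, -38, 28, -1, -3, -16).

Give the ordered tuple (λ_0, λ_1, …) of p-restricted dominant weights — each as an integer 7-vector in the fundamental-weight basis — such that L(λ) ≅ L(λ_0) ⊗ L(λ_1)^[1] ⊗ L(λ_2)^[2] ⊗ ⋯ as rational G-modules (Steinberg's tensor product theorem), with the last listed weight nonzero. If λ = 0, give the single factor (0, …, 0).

((6, 12, 10, 8, 3, 3, 1),)

Converting to the ω-basis (c_i = row i of M dotted with v = (-6, -12, -38, 28, -1, -3, -16)):
  c_1 = -1*-6 + 0*-12 + 0*-38 + 0*28 + 0*-1 + 0*-3 + 0*-16 = 6
  c_2 = 0*-6 + -1*-12 + 0*-38 + 0*28 + 0*-1 + 0*-3 + 0*-16 = 12
  c_3 = 0*-6 + 0*-12 + -1*-38 + -1*28 + 0*-1 + 0*-3 + 0*-16 = 10
  c_4 = 0*-6 + 0*-12 + 2*-38 + 3*28 + 0*-1 + 0*-3 + 0*-16 = 8
  c_5 = 0*-6 + 0*-12 + 4*-38 + 6*28 + 0*-1 + -1*-3 + 1*-16 = 3
  c_6 = 0*-6 + 0*-12 + 0*-38 + 0*28 + 0*-1 + -1*-3 + 0*-16 = 3
  c_7 = 0*-6 + 0*-12 + 0*-38 + 0*28 + -1*-1 + 0*-3 + 0*-16 = 1
Writing each c_i in base p = 13:
  c_1 = 6 = 6·13^0
  c_2 = 12 = 12·13^0
  c_3 = 10 = 10·13^0
  c_4 = 8 = 8·13^0
  c_5 = 3 = 3·13^0
  c_6 = 3 = 3·13^0
  c_7 = 1 = 1·13^0
λ_0 = (6, 12, 10, 8, 3, 3, 1)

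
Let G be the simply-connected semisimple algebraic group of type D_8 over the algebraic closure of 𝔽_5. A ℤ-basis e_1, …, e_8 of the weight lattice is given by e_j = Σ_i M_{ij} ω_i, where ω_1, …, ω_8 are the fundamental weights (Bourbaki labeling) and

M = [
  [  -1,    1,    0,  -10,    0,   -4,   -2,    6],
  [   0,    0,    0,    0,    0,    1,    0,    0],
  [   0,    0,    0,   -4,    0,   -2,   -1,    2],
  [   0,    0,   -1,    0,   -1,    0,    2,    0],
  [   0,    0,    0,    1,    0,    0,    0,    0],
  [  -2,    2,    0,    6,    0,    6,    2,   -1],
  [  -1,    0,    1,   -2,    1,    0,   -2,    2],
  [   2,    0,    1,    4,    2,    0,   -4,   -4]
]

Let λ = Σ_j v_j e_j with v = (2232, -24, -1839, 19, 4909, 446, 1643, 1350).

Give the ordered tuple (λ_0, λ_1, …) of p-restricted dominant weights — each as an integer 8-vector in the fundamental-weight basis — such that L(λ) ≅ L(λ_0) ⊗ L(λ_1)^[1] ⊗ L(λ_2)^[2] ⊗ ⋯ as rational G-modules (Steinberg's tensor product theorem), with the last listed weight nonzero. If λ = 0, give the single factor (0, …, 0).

Compute c_i = Σ_j M_{ij} v_j with v = (2232, -24, -1839, 19, 4909, 446, 1643, 1350):
  c_1 = (-1)·(2232) + (1)·(-24) + (0)·(-1839) + (-10)·(19) + (0)·(4909) + (-4)·(446) + (-2)·(1643) + (6)·(1350) = 584
  c_2 = (0)·(2232) + (0)·(-24) + (0)·(-1839) + (0)·(19) + (0)·(4909) + (1)·(446) + (0)·(1643) + (0)·(1350) = 446
  c_3 = (0)·(2232) + (0)·(-24) + (0)·(-1839) + (-4)·(19) + (0)·(4909) + (-2)·(446) + (-1)·(1643) + (2)·(1350) = 89
  c_4 = (0)·(2232) + (0)·(-24) + (-1)·(-1839) + (0)·(19) + (-1)·(4909) + (0)·(446) + (2)·(1643) + (0)·(1350) = 216
  c_5 = (0)·(2232) + (0)·(-24) + (0)·(-1839) + (1)·(19) + (0)·(4909) + (0)·(446) + (0)·(1643) + (0)·(1350) = 19
  c_6 = (-2)·(2232) + (2)·(-24) + (0)·(-1839) + (6)·(19) + (0)·(4909) + (6)·(446) + (2)·(1643) + (-1)·(1350) = 214
  c_7 = (-1)·(2232) + (0)·(-24) + (1)·(-1839) + (-2)·(19) + (1)·(4909) + (0)·(446) + (-2)·(1643) + (2)·(1350) = 214
  c_8 = (2)·(2232) + (0)·(-24) + (1)·(-1839) + (4)·(19) + (2)·(4909) + (0)·(446) + (-4)·(1643) + (-4)·(1350) = 547
Writing each c_i in base p = 5:
  c_1 = 584 = 4·5^0 + 1·5^1 + 3·5^2 + 4·5^3
  c_2 = 446 = 1·5^0 + 4·5^1 + 2·5^2 + 3·5^3
  c_3 = 89 = 4·5^0 + 2·5^1 + 3·5^2
  c_4 = 216 = 1·5^0 + 3·5^1 + 3·5^2 + 1·5^3
  c_5 = 19 = 4·5^0 + 3·5^1
  c_6 = 214 = 4·5^0 + 2·5^1 + 3·5^2 + 1·5^3
  c_7 = 214 = 4·5^0 + 2·5^1 + 3·5^2 + 1·5^3
  c_8 = 547 = 2·5^0 + 4·5^1 + 1·5^2 + 4·5^3
λ_0 = (4, 1, 4, 1, 4, 4, 4, 2)
λ_1 = (1, 4, 2, 3, 3, 2, 2, 4)
λ_2 = (3, 2, 3, 3, 0, 3, 3, 1)
λ_3 = (4, 3, 0, 1, 0, 1, 1, 4)

((4, 1, 4, 1, 4, 4, 4, 2), (1, 4, 2, 3, 3, 2, 2, 4), (3, 2, 3, 3, 0, 3, 3, 1), (4, 3, 0, 1, 0, 1, 1, 4))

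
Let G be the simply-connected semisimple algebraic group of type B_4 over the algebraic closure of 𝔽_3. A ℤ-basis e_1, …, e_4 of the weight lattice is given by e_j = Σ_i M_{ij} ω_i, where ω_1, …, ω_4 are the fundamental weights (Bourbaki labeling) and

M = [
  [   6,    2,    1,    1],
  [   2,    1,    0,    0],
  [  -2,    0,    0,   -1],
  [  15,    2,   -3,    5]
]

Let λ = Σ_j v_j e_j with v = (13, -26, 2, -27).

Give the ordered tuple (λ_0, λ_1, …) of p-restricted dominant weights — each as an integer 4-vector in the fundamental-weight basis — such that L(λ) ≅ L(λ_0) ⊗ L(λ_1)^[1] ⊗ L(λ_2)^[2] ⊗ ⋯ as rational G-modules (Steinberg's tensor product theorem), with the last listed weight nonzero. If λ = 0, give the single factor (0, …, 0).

ω-coordinates c = M·v, v = (13, -26, 2, -27):
  c_1 = (6)·(13) + (2)·(-26) + (1)·(2) + (1)·(-27) = 1
  c_2 = (2)·(13) + (1)·(-26) + (0)·(2) + (0)·(-27) = 0
  c_3 = (-2)·(13) + (0)·(-26) + (0)·(2) + (-1)·(-27) = 1
  c_4 = (15)·(13) + (2)·(-26) + (-3)·(2) + (5)·(-27) = 2
p = 3; digits c_i = Σ_j d_{ij}·3^j, 0 ≤ d_{ij} < 3:
  c_1 = 1 = 1·3^0
  c_2 = 0
  c_3 = 1 = 1·3^0
  c_4 = 2 = 2·3^0
λ_0 = (1, 0, 1, 2)

((1, 0, 1, 2),)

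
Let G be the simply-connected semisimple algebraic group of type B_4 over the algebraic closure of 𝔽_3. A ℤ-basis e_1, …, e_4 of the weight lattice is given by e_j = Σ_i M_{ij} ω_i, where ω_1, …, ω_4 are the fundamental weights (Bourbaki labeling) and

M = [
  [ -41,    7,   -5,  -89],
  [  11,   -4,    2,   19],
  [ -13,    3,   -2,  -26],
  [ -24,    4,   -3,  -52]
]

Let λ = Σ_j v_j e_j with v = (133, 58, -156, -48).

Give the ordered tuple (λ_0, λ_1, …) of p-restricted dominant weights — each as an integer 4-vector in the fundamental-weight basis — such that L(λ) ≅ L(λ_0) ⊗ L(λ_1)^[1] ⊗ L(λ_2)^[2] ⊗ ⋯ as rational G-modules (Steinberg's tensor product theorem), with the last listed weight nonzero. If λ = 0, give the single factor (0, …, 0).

Compute c_i = Σ_j M_{ij} v_j with v = (133, 58, -156, -48):
  c_1 = (-41)·(133) + (7)·(58) + (-5)·(-156) + (-89)·(-48) = 5
  c_2 = (11)·(133) + (-4)·(58) + (2)·(-156) + (19)·(-48) = 7
  c_3 = (-13)·(133) + (3)·(58) + (-2)·(-156) + (-26)·(-48) = 5
  c_4 = (-24)·(133) + (4)·(58) + (-3)·(-156) + (-52)·(-48) = 4
Base-3 expansion of each c_i:
  c_1 = 5 = 2·3^0 + 1·3^1
  c_2 = 7 = 1·3^0 + 2·3^1
  c_3 = 5 = 2·3^0 + 1·3^1
  c_4 = 4 = 1·3^0 + 1·3^1
λ_0 = (2, 1, 2, 1)
λ_1 = (1, 2, 1, 1)

((2, 1, 2, 1), (1, 2, 1, 1))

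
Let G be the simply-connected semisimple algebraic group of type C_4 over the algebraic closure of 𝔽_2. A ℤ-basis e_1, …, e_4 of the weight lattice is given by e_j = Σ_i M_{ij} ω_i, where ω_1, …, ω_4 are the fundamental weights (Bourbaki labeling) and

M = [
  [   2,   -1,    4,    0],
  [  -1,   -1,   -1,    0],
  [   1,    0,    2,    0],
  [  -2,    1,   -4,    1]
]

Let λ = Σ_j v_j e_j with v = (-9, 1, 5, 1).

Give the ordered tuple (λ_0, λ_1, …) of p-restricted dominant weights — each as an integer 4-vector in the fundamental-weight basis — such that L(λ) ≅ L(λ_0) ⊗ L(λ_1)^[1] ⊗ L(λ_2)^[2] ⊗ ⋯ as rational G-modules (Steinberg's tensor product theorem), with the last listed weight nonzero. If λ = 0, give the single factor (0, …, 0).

Converting to the ω-basis (c_i = row i of M dotted with v = (-9, 1, 5, 1)):
  c_1 = (2)·(-9) + (-1)·(1) + 4·5 + 0·1 = 1
  c_2 = (-1)·(-9) + (-1)·(1) + (-1)·(5) + 0·1 = 3
  c_3 = (1)·(-9) + 0·1 + 2·5 + 0·1 = 1
  c_4 = (-2)·(-9) + 1·1 + (-4)·(5) + 1·1 = 0
p = 2; digits c_i = Σ_j d_{ij}·2^j, 0 ≤ d_{ij} < 2:
  c_1 = 1 = 1·2^0
  c_2 = 3 = 1·2^0 + 1·2^1
  c_3 = 1 = 1·2^0
  c_4 = 0
p-restricted factor λ_0 = (1, 1, 1, 0)
p-restricted factor λ_1 = (0, 1, 0, 0)

((1, 1, 1, 0), (0, 1, 0, 0))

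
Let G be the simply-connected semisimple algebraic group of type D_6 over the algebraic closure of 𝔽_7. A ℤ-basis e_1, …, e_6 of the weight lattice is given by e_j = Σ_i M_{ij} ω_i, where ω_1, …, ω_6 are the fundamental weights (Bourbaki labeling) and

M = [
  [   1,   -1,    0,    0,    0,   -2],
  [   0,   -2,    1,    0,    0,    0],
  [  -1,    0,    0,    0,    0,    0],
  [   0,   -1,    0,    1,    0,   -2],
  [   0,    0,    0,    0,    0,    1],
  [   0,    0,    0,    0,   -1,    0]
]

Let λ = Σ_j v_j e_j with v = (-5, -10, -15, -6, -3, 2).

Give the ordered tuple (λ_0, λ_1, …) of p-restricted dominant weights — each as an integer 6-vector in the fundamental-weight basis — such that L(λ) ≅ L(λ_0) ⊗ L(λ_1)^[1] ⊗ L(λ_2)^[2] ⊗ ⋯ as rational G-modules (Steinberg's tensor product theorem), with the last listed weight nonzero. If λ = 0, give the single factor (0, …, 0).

((1, 5, 5, 0, 2, 3),)

Converting to the ω-basis (c_i = row i of M dotted with v = (-5, -10, -15, -6, -3, 2)):
  c_1 = 1*-5 + -1*-10 + 0*-15 + 0*-6 + 0*-3 + -2*2 = 1
  c_2 = 0*-5 + -2*-10 + 1*-15 + 0*-6 + 0*-3 + 0*2 = 5
  c_3 = -1*-5 + 0*-10 + 0*-15 + 0*-6 + 0*-3 + 0*2 = 5
  c_4 = 0*-5 + -1*-10 + 0*-15 + 1*-6 + 0*-3 + -2*2 = 0
  c_5 = 0*-5 + 0*-10 + 0*-15 + 0*-6 + 0*-3 + 1*2 = 2
  c_6 = 0*-5 + 0*-10 + 0*-15 + 0*-6 + -1*-3 + 0*2 = 3
Writing each c_i in base p = 7:
  c_1 = 1 = 1·7^0
  c_2 = 5 = 5·7^0
  c_3 = 5 = 5·7^0
  c_4 = 0
  c_5 = 2 = 2·7^0
  c_6 = 3 = 3·7^0
p-restricted factor λ_0 = (1, 5, 5, 0, 2, 3)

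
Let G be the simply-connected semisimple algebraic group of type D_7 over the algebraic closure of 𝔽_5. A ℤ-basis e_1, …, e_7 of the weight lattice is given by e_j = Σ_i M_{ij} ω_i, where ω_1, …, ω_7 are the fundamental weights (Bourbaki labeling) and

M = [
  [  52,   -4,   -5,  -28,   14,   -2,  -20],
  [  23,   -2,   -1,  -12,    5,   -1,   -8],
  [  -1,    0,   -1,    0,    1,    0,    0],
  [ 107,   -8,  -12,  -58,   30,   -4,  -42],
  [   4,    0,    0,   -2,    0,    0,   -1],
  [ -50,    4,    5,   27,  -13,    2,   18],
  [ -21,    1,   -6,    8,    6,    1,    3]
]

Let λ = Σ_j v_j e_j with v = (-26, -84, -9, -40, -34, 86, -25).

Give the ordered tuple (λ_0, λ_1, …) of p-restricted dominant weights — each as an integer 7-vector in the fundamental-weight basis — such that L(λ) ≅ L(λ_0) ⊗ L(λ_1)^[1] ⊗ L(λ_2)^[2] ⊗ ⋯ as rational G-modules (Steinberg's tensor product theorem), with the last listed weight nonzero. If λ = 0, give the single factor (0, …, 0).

Converting to the ω-basis (c_i = row i of M dotted with v = (-26, -84, -9, -40, -34, 86, -25)):
  c_1 = 52*-26 + -4*-84 + -5*-9 + -28*-40 + 14*-34 + -2*86 + -20*-25 = 1
  c_2 = 23*-26 + -2*-84 + -1*-9 + -12*-40 + 5*-34 + -1*86 + -8*-25 = 3
  c_3 = -1*-26 + 0*-84 + -1*-9 + 0*-40 + 1*-34 + 0*86 + 0*-25 = 1
  c_4 = 107*-26 + -8*-84 + -12*-9 + -58*-40 + 30*-34 + -4*86 + -42*-25 = 4
  c_5 = 4*-26 + 0*-84 + 0*-9 + -2*-40 + 0*-34 + 0*86 + -1*-25 = 1
  c_6 = -50*-26 + 4*-84 + 5*-9 + 27*-40 + -13*-34 + 2*86 + 18*-25 = 3
  c_7 = -21*-26 + 1*-84 + -6*-9 + 8*-40 + 6*-34 + 1*86 + 3*-25 = 3
Writing each c_i in base p = 5:
  c_1 = 1 = 1·5^0
  c_2 = 3 = 3·5^0
  c_3 = 1 = 1·5^0
  c_4 = 4 = 4·5^0
  c_5 = 1 = 1·5^0
  c_6 = 3 = 3·5^0
  c_7 = 3 = 3·5^0
Factor λ_0 = (1, 3, 1, 4, 1, 3, 3)

((1, 3, 1, 4, 1, 3, 3),)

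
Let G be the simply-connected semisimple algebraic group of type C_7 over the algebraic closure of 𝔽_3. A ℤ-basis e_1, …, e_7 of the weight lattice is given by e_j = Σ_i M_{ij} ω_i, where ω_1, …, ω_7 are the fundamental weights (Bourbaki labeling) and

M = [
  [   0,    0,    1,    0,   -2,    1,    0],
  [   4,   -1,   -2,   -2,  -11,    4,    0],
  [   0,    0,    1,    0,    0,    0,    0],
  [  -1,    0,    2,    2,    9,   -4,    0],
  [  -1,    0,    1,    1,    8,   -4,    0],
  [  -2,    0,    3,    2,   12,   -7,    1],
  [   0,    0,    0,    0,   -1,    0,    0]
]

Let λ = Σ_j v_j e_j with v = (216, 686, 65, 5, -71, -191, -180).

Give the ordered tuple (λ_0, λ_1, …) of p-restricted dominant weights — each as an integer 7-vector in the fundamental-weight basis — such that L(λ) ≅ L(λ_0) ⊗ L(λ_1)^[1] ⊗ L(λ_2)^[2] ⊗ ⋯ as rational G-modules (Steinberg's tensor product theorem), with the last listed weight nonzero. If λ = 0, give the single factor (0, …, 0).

In the fundamental-weight basis, λ has coordinates c = M·v (v = (216, 686, 65, 5, -71, -191, -180)):
  c_1 = 0·216 + 0·686 + 1·65 + 0·5 + (-2)·(-71) + (1)·(-191) + (0)·(-180) = 16
  c_2 = 4·216 + (-1)·(686) + (-2)·(65) + (-2)·(5) + (-11)·(-71) + (4)·(-191) + (0)·(-180) = 55
  c_3 = 0·216 + 0·686 + 1·65 + 0·5 + (0)·(-71) + (0)·(-191) + (0)·(-180) = 65
  c_4 = (-1)·(216) + 0·686 + 2·65 + 2·5 + (9)·(-71) + (-4)·(-191) + (0)·(-180) = 49
  c_5 = (-1)·(216) + 0·686 + 1·65 + 1·5 + (8)·(-71) + (-4)·(-191) + (0)·(-180) = 50
  c_6 = (-2)·(216) + 0·686 + 3·65 + 2·5 + (12)·(-71) + (-7)·(-191) + (1)·(-180) = 78
  c_7 = 0·216 + 0·686 + 0·65 + 0·5 + (-1)·(-71) + (0)·(-191) + (0)·(-180) = 71
Writing each c_i in base p = 3:
  c_1 = 16 = 1·3^0 + 2·3^1 + 1·3^2
  c_2 = 55 = 1·3^0 + 0·3^1 + 0·3^2 + 2·3^3
  c_3 = 65 = 2·3^0 + 0·3^1 + 1·3^2 + 2·3^3
  c_4 = 49 = 1·3^0 + 1·3^1 + 2·3^2 + 1·3^3
  c_5 = 50 = 2·3^0 + 1·3^1 + 2·3^2 + 1·3^3
  c_6 = 78 = 0·3^0 + 2·3^1 + 2·3^2 + 2·3^3
  c_7 = 71 = 2·3^0 + 2·3^1 + 1·3^2 + 2·3^3
Factor λ_0 = (1, 1, 2, 1, 2, 0, 2)
Factor λ_1 = (2, 0, 0, 1, 1, 2, 2)
Factor λ_2 = (1, 0, 1, 2, 2, 2, 1)
Factor λ_3 = (0, 2, 2, 1, 1, 2, 2)

((1, 1, 2, 1, 2, 0, 2), (2, 0, 0, 1, 1, 2, 2), (1, 0, 1, 2, 2, 2, 1), (0, 2, 2, 1, 1, 2, 2))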